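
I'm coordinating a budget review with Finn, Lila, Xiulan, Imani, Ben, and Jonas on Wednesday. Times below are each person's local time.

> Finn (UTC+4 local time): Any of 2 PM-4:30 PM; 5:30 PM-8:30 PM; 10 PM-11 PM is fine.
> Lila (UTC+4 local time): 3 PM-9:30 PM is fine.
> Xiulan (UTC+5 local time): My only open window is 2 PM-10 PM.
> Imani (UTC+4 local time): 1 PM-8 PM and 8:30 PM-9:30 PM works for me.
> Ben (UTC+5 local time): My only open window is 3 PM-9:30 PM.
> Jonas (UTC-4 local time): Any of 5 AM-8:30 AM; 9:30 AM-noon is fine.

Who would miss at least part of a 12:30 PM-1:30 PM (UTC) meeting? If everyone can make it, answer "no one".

Finn in UTC: 10:00-12:30, 13:30-16:30, 18:00-19:00 (subtract 4h to convert from UTC+4).
Lila in UTC: 11:00-17:30 (subtract 4h to convert from UTC+4).
Xiulan in UTC: 09:00-17:00 (subtract 5h to convert from UTC+5).
Imani in UTC: 09:00-16:00, 16:30-17:30 (subtract 4h to convert from UTC+4).
Ben in UTC: 10:00-16:30 (subtract 5h to convert from UTC+5).
Jonas in UTC: 09:00-12:30, 13:30-16:00 (add 4h to convert from UTC-4).
Finn: not fully free for 12:30-13:30. Lila: free for 12:30-13:30. Xiulan: free for 12:30-13:30. Imani: free for 12:30-13:30. Ben: free for 12:30-13:30. Jonas: not fully free for 12:30-13:30.

Finn, Jonas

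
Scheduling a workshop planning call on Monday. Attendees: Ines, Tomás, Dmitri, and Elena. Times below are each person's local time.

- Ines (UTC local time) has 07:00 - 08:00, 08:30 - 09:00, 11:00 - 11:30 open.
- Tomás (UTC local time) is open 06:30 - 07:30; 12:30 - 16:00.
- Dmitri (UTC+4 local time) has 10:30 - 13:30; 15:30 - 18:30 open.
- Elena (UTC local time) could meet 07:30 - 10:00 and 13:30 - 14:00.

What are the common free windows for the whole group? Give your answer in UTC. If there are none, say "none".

Ines in UTC: 07:00-08:00, 08:30-09:00, 11:00-11:30.
Tomás in UTC: 06:30-07:30, 12:30-16:00.
Dmitri in UTC: 06:30-09:30, 11:30-14:30 (subtract 4h to convert from UTC+4).
Elena in UTC: 07:30-10:00, 13:30-14:00.
Ines ∩ Tomás: 07:00-07:30.
Ines ∩ Tomás ∩ Dmitri: 07:00-07:30.
Ines ∩ Tomás ∩ Dmitri ∩ Elena: ∅.
There is no time when everyone is free.

none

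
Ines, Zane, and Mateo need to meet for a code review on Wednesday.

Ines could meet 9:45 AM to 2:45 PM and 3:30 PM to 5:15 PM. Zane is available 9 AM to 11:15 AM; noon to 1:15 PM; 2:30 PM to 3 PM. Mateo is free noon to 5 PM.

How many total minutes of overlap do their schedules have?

90

Ines ∩ Zane: 09:45-11:15, 12:00-13:15, 14:30-14:45.
Ines ∩ Zane ∩ Mateo: 12:00-13:15, 14:30-14:45.
Summing the common windows: 75 + 15 = 90 minutes.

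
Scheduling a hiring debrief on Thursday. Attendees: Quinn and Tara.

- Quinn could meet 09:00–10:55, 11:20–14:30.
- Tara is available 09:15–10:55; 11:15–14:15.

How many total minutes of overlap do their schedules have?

Quinn ∩ Tara: 09:15-10:55, 11:20-14:15.
Summing the common windows: 100 + 175 = 275 minutes.

275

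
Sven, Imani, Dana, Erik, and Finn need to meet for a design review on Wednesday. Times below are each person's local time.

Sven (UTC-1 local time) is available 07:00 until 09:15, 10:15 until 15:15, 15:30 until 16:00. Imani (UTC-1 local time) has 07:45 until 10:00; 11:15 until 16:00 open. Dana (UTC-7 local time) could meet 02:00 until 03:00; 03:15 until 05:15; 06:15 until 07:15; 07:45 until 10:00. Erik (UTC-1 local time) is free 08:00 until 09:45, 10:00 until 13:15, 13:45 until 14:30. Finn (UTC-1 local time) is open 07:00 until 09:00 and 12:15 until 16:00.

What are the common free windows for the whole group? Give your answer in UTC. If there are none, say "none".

Sven in UTC: 08:00-10:15, 11:15-16:15, 16:30-17:00 (add 1h to convert from UTC-1).
Imani in UTC: 08:45-11:00, 12:15-17:00 (add 1h to convert from UTC-1).
Dana in UTC: 09:00-10:00, 10:15-12:15, 13:15-14:15, 14:45-17:00 (add 7h to convert from UTC-7).
Erik in UTC: 09:00-10:45, 11:00-14:15, 14:45-15:30 (add 1h to convert from UTC-1).
Finn in UTC: 08:00-10:00, 13:15-17:00 (add 1h to convert from UTC-1).
Sven ∩ Imani: 08:45-10:15, 12:15-16:15, 16:30-17:00.
Sven ∩ Imani ∩ Dana: 09:00-10:00, 13:15-14:15, 14:45-16:15, 16:30-17:00.
Sven ∩ Imani ∩ Dana ∩ Erik: 09:00-10:00, 13:15-14:15, 14:45-15:30.
Sven ∩ Imani ∩ Dana ∩ Erik ∩ Finn: 09:00-10:00, 13:15-14:15, 14:45-15:30.
So the common availability across everyone is 09:00-10:00, 13:15-14:15, 14:45-15:30.

09:00-10:00, 13:15-14:15, 14:45-15:30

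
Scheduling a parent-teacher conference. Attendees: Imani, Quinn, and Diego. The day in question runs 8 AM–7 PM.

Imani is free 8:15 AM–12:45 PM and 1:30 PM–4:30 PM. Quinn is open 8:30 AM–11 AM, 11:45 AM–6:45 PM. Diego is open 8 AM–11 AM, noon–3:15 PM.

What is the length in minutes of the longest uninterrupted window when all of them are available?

Imani ∩ Quinn: 08:30-11:00, 11:45-12:45, 13:30-16:30.
Imani ∩ Quinn ∩ Diego: 08:30-11:00, 12:00-12:45, 13:30-15:15.
The longest is 08:30-11:00 at 150 minutes.

150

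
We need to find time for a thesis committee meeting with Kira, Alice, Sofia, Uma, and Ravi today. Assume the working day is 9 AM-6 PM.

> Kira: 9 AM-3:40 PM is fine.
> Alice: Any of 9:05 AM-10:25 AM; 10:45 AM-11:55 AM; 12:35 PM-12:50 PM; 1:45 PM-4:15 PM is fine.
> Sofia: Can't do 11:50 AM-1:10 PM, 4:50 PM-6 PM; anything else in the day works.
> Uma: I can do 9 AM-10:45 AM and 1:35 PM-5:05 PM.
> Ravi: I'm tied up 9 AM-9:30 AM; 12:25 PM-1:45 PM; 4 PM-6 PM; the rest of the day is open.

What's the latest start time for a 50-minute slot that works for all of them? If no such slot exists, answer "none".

Kira free: 09:00-15:40.
Alice free: 09:05-10:25, 10:45-11:55, 12:35-12:50, 13:45-16:15.
Sofia free: 09:00-11:50, 13:10-16:50 (invert busy blocks within the working day).
Uma free: 09:00-10:45, 13:35-17:05.
Ravi free: 09:30-12:25, 13:45-16:00 (invert busy blocks within the working day).
Kira ∩ Alice: 09:05-10:25, 10:45-11:55, 12:35-12:50, 13:45-15:40.
Kira ∩ Alice ∩ Sofia: 09:05-10:25, 10:45-11:50, 13:45-15:40.
Kira ∩ Alice ∩ Sofia ∩ Uma: 09:05-10:25, 13:45-15:40.
Kira ∩ Alice ∩ Sofia ∩ Uma ∩ Ravi: 09:30-10:25, 13:45-15:40.
Those are the intersection windows.
The last common window of at least 50 minutes is 13:45-15:40; a 50-minute meeting can start as late as 14:50 and still end by 15:40.

14:50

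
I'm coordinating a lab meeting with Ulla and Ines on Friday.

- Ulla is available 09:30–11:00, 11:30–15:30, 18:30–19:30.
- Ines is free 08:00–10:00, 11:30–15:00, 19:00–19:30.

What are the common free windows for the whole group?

Ulla ∩ Ines: 09:30-10:00, 11:30-15:00, 19:00-19:30.

09:30-10:00, 11:30-15:00, 19:00-19:30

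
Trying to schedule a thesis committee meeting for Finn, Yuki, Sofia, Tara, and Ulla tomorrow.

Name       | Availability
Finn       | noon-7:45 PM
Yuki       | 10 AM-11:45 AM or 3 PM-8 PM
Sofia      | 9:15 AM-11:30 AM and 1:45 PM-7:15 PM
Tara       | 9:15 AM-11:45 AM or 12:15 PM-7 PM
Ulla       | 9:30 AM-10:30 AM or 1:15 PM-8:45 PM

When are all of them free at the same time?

15:00-19:00

Finn ∩ Yuki: 15:00-19:45.
Finn ∩ Yuki ∩ Sofia: 15:00-19:15.
Finn ∩ Yuki ∩ Sofia ∩ Tara: 15:00-19:00.
Finn ∩ Yuki ∩ Sofia ∩ Tara ∩ Ulla: 15:00-19:00.
So the common availability across everyone is 15:00-19:00.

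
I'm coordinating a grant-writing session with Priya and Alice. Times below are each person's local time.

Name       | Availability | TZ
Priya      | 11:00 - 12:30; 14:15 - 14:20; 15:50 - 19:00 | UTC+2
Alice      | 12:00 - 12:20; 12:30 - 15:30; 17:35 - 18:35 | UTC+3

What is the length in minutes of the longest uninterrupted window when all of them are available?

Priya in UTC: 09:00-10:30, 12:15-12:20, 13:50-17:00 (subtract 2h to convert from UTC+2).
Alice in UTC: 09:00-09:20, 09:30-12:30, 14:35-15:35 (subtract 3h to convert from UTC+3).
Priya ∩ Alice: 09:00-09:20, 09:30-10:30, 12:15-12:20, 14:35-15:35.
The longest is 09:30-10:30 at 60 minutes.

60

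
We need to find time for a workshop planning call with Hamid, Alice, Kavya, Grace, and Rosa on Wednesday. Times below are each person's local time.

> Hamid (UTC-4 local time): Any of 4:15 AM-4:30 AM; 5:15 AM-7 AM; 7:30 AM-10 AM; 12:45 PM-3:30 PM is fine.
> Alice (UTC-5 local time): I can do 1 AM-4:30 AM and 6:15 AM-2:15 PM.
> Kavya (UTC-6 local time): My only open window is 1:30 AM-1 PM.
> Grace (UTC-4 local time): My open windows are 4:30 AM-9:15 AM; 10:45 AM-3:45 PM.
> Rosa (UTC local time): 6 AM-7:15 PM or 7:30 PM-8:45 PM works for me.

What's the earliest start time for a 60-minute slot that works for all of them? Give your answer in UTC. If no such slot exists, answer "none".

Hamid in UTC: 08:15-08:30, 09:15-11:00, 11:30-14:00, 16:45-19:30 (add 4h to convert from UTC-4).
Alice in UTC: 06:00-09:30, 11:15-19:15 (add 5h to convert from UTC-5).
Kavya in UTC: 07:30-19:00 (add 6h to convert from UTC-6).
Grace in UTC: 08:30-13:15, 14:45-19:45 (add 4h to convert from UTC-4).
Rosa in UTC: 06:00-19:15, 19:30-20:45.
Hamid ∩ Alice: 08:15-08:30, 09:15-09:30, 11:30-14:00, 16:45-19:15.
Hamid ∩ Alice ∩ Kavya: 08:15-08:30, 09:15-09:30, 11:30-14:00, 16:45-19:00.
Hamid ∩ Alice ∩ Kavya ∩ Grace: 09:15-09:30, 11:30-13:15, 16:45-19:00.
Hamid ∩ Alice ∩ Kavya ∩ Grace ∩ Rosa: 09:15-09:30, 11:30-13:15, 16:45-19:00.
The first common window of at least 60 minutes is 11:30-13:15, so the earliest start is 11:30.

11:30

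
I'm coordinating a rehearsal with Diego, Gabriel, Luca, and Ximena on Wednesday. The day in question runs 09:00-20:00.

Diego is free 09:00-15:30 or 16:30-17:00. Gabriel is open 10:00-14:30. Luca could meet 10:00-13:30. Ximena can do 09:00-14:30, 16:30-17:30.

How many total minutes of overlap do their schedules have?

Diego ∩ Gabriel: 10:00-14:30.
Diego ∩ Gabriel ∩ Luca: 10:00-13:30.
Diego ∩ Gabriel ∩ Luca ∩ Ximena: 10:00-13:30.
So the common availability across everyone is 10:00-13:30.
That's a single block of 210 minutes.

210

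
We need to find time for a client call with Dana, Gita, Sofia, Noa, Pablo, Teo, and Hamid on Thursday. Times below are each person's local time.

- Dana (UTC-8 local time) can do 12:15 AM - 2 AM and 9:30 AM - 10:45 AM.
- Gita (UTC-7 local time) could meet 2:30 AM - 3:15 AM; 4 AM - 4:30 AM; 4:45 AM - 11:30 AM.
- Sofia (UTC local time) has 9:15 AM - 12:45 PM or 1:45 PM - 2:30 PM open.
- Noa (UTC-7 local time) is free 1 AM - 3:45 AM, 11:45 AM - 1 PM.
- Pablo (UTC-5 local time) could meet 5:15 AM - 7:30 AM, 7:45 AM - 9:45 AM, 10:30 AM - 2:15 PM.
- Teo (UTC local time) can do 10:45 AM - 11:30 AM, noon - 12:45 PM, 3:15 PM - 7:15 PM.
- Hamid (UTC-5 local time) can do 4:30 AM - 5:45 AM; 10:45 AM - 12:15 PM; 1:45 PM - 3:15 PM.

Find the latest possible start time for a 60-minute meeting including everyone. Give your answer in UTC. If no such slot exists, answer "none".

Dana in UTC: 08:15-10:00, 17:30-18:45 (add 8h to convert from UTC-8).
Gita in UTC: 09:30-10:15, 11:00-11:30, 11:45-18:30 (add 7h to convert from UTC-7).
Sofia in UTC: 09:15-12:45, 13:45-14:30.
Noa in UTC: 08:00-10:45, 18:45-20:00 (add 7h to convert from UTC-7).
Pablo in UTC: 10:15-12:30, 12:45-14:45, 15:30-19:15 (add 5h to convert from UTC-5).
Teo in UTC: 10:45-11:30, 12:00-12:45, 15:15-19:15.
Hamid in UTC: 09:30-10:45, 15:45-17:15, 18:45-20:15 (add 5h to convert from UTC-5).
Dana ∩ Gita: 09:30-10:00, 17:30-18:30.
Dana ∩ Gita ∩ Sofia: 09:30-10:00.
Dana ∩ Gita ∩ Sofia ∩ Noa: 09:30-10:00.
Dana ∩ Gita ∩ Sofia ∩ Noa ∩ Pablo: ∅.
Dana ∩ Gita ∩ Sofia ∩ Noa ∩ Pablo ∩ Teo: ∅.
Dana ∩ Gita ∩ Sofia ∩ Noa ∩ Pablo ∩ Teo ∩ Hamid: ∅.
There is no time when everyone is free.
No common window is at least 60 minutes long.

none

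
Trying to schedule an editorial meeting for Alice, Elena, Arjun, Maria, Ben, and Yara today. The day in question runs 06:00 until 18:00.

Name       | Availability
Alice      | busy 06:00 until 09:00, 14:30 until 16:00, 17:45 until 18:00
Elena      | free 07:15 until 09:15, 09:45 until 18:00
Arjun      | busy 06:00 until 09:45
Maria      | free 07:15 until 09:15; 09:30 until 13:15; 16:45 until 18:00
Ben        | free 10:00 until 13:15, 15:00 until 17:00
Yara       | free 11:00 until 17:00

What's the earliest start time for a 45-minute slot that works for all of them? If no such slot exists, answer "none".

Alice free: 09:00-14:30, 16:00-17:45 (invert busy blocks within the working day).
Elena free: 07:15-09:15, 09:45-18:00.
Arjun free: 09:45-18:00 (invert busy blocks within the working day).
Maria free: 07:15-09:15, 09:30-13:15, 16:45-18:00.
Ben free: 10:00-13:15, 15:00-17:00.
Yara free: 11:00-17:00.
Alice ∩ Elena: 09:00-09:15, 09:45-14:30, 16:00-17:45.
Alice ∩ Elena ∩ Arjun: 09:45-14:30, 16:00-17:45.
Alice ∩ Elena ∩ Arjun ∩ Maria: 09:45-13:15, 16:45-17:45.
Alice ∩ Elena ∩ Arjun ∩ Maria ∩ Ben: 10:00-13:15, 16:45-17:00.
Alice ∩ Elena ∩ Arjun ∩ Maria ∩ Ben ∩ Yara: 11:00-13:15, 16:45-17:00.
The first common window of at least 45 minutes is 11:00-13:15, so the earliest start is 11:00.

11:00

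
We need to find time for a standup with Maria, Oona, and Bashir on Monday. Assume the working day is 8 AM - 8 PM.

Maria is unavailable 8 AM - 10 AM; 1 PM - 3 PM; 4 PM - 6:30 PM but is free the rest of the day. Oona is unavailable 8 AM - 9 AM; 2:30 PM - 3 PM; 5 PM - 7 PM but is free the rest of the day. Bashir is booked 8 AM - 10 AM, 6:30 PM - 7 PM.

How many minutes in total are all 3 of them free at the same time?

300

Maria free: 10:00-13:00, 15:00-16:00, 18:30-20:00 (invert busy blocks within the working day).
Oona free: 09:00-14:30, 15:00-17:00, 19:00-20:00 (invert busy blocks within the working day).
Bashir free: 10:00-18:30, 19:00-20:00 (invert busy blocks within the working day).
Maria ∩ Oona: 10:00-13:00, 15:00-16:00, 19:00-20:00.
Maria ∩ Oona ∩ Bashir: 10:00-13:00, 15:00-16:00, 19:00-20:00.
Summing the common windows: 180 + 60 + 60 = 300 minutes.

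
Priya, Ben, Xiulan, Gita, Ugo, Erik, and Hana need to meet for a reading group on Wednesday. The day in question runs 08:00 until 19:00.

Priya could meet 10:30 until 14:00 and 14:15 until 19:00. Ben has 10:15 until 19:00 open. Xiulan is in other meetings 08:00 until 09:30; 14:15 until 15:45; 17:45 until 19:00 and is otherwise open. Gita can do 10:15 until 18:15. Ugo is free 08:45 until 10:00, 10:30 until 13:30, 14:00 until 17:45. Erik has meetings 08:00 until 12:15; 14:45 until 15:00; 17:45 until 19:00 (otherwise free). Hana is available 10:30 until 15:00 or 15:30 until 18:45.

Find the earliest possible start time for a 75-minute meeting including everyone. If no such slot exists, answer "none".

Priya free: 10:30-14:00, 14:15-19:00.
Ben free: 10:15-19:00.
Xiulan free: 09:30-14:15, 15:45-17:45 (invert busy blocks within the working day).
Gita free: 10:15-18:15.
Ugo free: 08:45-10:00, 10:30-13:30, 14:00-17:45.
Erik free: 12:15-14:45, 15:00-17:45 (invert busy blocks within the working day).
Hana free: 10:30-15:00, 15:30-18:45.
Priya ∩ Ben: 10:30-14:00, 14:15-19:00.
Priya ∩ Ben ∩ Xiulan: 10:30-14:00, 15:45-17:45.
Priya ∩ Ben ∩ Xiulan ∩ Gita: 10:30-14:00, 15:45-17:45.
Priya ∩ Ben ∩ Xiulan ∩ Gita ∩ Ugo: 10:30-13:30, 15:45-17:45.
Priya ∩ Ben ∩ Xiulan ∩ Gita ∩ Ugo ∩ Erik: 12:15-13:30, 15:45-17:45.
Priya ∩ Ben ∩ Xiulan ∩ Gita ∩ Ugo ∩ Erik ∩ Hana: 12:15-13:30, 15:45-17:45.
The first common window of at least 75 minutes is 12:15-13:30, so the earliest start is 12:15.

12:15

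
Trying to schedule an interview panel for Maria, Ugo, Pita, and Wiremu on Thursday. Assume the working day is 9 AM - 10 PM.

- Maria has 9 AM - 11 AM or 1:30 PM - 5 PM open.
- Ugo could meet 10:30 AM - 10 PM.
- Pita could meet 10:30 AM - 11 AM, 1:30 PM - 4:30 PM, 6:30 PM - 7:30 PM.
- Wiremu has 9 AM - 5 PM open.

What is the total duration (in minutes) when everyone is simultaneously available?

210

Maria ∩ Ugo: 10:30-11:00, 13:30-17:00.
Maria ∩ Ugo ∩ Pita: 10:30-11:00, 13:30-16:30.
Maria ∩ Ugo ∩ Pita ∩ Wiremu: 10:30-11:00, 13:30-16:30.
Those are the intersection windows.
Summing the common windows: 30 + 180 = 210 minutes.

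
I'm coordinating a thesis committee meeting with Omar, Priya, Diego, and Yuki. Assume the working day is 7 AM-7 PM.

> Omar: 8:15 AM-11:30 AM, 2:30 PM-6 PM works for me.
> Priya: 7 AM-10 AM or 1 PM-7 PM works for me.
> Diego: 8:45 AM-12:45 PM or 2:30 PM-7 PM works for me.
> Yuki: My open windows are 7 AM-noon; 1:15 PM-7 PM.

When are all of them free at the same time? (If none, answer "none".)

08:45-10:00, 14:30-18:00

Omar ∩ Priya: 08:15-10:00, 14:30-18:00.
Omar ∩ Priya ∩ Diego: 08:45-10:00, 14:30-18:00.
Omar ∩ Priya ∩ Diego ∩ Yuki: 08:45-10:00, 14:30-18:00.
So the common availability across everyone is 08:45-10:00, 14:30-18:00.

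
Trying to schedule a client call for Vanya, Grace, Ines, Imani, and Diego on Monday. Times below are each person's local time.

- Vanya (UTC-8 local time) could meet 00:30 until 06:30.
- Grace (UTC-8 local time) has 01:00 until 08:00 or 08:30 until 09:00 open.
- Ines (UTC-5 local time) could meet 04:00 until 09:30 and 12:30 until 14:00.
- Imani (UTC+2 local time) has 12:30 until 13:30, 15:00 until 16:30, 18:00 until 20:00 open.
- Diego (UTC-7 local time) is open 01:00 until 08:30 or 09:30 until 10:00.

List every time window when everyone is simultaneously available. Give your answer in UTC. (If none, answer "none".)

Vanya in UTC: 08:30-14:30 (add 8h to convert from UTC-8).
Grace in UTC: 09:00-16:00, 16:30-17:00 (add 8h to convert from UTC-8).
Ines in UTC: 09:00-14:30, 17:30-19:00 (add 5h to convert from UTC-5).
Imani in UTC: 10:30-11:30, 13:00-14:30, 16:00-18:00 (subtract 2h to convert from UTC+2).
Diego in UTC: 08:00-15:30, 16:30-17:00 (add 7h to convert from UTC-7).
Vanya ∩ Grace: 09:00-14:30.
Vanya ∩ Grace ∩ Ines: 09:00-14:30.
Vanya ∩ Grace ∩ Ines ∩ Imani: 10:30-11:30, 13:00-14:30.
Vanya ∩ Grace ∩ Ines ∩ Imani ∩ Diego: 10:30-11:30, 13:00-14:30.

10:30-11:30, 13:00-14:30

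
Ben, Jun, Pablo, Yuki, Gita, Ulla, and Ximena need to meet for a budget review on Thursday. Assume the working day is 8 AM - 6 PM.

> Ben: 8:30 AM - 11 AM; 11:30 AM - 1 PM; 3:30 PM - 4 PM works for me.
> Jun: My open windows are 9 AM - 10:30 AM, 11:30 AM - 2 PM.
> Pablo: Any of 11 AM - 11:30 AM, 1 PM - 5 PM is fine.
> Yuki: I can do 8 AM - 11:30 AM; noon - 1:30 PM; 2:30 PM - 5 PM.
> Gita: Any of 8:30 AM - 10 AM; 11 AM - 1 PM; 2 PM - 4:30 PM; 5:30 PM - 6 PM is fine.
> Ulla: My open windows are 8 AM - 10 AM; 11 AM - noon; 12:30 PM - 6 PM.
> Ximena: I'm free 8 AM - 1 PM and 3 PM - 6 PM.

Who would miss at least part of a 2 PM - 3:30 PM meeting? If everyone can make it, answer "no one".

Ben: not fully free for 14:00-15:30. Jun: not fully free for 14:00-15:30. Pablo: free for 14:00-15:30. Yuki: not fully free for 14:00-15:30. Gita: free for 14:00-15:30. Ulla: free for 14:00-15:30. Ximena: not fully free for 14:00-15:30.

Ben, Jun, Ximena, Yuki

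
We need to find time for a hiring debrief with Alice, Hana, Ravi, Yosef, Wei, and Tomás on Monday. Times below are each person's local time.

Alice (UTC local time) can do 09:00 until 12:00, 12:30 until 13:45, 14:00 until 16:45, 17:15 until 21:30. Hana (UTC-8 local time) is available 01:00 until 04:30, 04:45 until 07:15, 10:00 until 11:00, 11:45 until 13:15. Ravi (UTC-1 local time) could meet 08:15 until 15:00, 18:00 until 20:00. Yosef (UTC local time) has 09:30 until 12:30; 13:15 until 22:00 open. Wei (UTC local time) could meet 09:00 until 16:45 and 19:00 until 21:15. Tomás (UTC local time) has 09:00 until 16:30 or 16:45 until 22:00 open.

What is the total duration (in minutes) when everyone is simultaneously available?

330

Alice in UTC: 09:00-12:00, 12:30-13:45, 14:00-16:45, 17:15-21:30.
Hana in UTC: 09:00-12:30, 12:45-15:15, 18:00-19:00, 19:45-21:15 (add 8h to convert from UTC-8).
Ravi in UTC: 09:15-16:00, 19:00-21:00 (add 1h to convert from UTC-1).
Yosef in UTC: 09:30-12:30, 13:15-22:00.
Wei in UTC: 09:00-16:45, 19:00-21:15.
Tomás in UTC: 09:00-16:30, 16:45-22:00.
Alice ∩ Hana: 09:00-12:00, 12:45-13:45, 14:00-15:15, 18:00-19:00, 19:45-21:15.
Alice ∩ Hana ∩ Ravi: 09:15-12:00, 12:45-13:45, 14:00-15:15, 19:45-21:00.
Alice ∩ Hana ∩ Ravi ∩ Yosef: 09:30-12:00, 13:15-13:45, 14:00-15:15, 19:45-21:00.
Alice ∩ Hana ∩ Ravi ∩ Yosef ∩ Wei: 09:30-12:00, 13:15-13:45, 14:00-15:15, 19:45-21:00.
Alice ∩ Hana ∩ Ravi ∩ Yosef ∩ Wei ∩ Tomás: 09:30-12:00, 13:15-13:45, 14:00-15:15, 19:45-21:00.
Summing the common windows: 150 + 30 + 75 + 75 = 330 minutes.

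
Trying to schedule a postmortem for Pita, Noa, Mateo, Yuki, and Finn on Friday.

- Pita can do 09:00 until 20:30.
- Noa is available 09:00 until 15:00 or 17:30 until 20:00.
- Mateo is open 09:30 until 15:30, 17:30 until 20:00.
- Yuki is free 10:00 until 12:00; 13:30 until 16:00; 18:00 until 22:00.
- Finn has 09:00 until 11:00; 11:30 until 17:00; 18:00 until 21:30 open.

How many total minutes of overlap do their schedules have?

Pita ∩ Noa: 09:00-15:00, 17:30-20:00.
Pita ∩ Noa ∩ Mateo: 09:30-15:00, 17:30-20:00.
Pita ∩ Noa ∩ Mateo ∩ Yuki: 10:00-12:00, 13:30-15:00, 18:00-20:00.
Pita ∩ Noa ∩ Mateo ∩ Yuki ∩ Finn: 10:00-11:00, 11:30-12:00, 13:30-15:00, 18:00-20:00.
Summing the common windows: 60 + 30 + 90 + 120 = 300 minutes.

300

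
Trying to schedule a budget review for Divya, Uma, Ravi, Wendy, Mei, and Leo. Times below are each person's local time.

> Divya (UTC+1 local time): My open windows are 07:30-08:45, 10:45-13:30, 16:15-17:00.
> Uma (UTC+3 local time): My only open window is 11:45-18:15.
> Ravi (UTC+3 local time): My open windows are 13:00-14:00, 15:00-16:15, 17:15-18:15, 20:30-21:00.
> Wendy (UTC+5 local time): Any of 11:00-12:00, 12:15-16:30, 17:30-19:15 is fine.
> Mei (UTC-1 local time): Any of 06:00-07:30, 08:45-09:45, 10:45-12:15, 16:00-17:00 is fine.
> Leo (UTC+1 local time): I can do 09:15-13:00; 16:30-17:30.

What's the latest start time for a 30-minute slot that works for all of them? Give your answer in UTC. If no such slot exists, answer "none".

10:15

Divya in UTC: 06:30-07:45, 09:45-12:30, 15:15-16:00 (subtract 1h to convert from UTC+1).
Uma in UTC: 08:45-15:15 (subtract 3h to convert from UTC+3).
Ravi in UTC: 10:00-11:00, 12:00-13:15, 14:15-15:15, 17:30-18:00 (subtract 3h to convert from UTC+3).
Wendy in UTC: 06:00-07:00, 07:15-11:30, 12:30-14:15 (subtract 5h to convert from UTC+5).
Mei in UTC: 07:00-08:30, 09:45-10:45, 11:45-13:15, 17:00-18:00 (add 1h to convert from UTC-1).
Leo in UTC: 08:15-12:00, 15:30-16:30 (subtract 1h to convert from UTC+1).
Divya ∩ Uma: 09:45-12:30.
Divya ∩ Uma ∩ Ravi: 10:00-11:00, 12:00-12:30.
Divya ∩ Uma ∩ Ravi ∩ Wendy: 10:00-11:00.
Divya ∩ Uma ∩ Ravi ∩ Wendy ∩ Mei: 10:00-10:45.
Divya ∩ Uma ∩ Ravi ∩ Wendy ∩ Mei ∩ Leo: 10:00-10:45.
So the common availability across everyone is 10:00-10:45.
The last common window of at least 30 minutes is 10:00-10:45; a 30-minute meeting can start as late as 10:15 and still end by 10:45.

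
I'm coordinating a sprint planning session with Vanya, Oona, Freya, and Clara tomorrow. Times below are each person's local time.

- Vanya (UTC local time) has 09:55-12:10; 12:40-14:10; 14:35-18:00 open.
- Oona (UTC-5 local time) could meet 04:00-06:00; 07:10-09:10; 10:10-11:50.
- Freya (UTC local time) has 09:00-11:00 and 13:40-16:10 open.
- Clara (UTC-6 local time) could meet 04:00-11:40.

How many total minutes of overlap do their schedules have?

150

Vanya in UTC: 09:55-12:10, 12:40-14:10, 14:35-18:00.
Oona in UTC: 09:00-11:00, 12:10-14:10, 15:10-16:50 (add 5h to convert from UTC-5).
Freya in UTC: 09:00-11:00, 13:40-16:10.
Clara in UTC: 10:00-17:40 (add 6h to convert from UTC-6).
Vanya ∩ Oona: 09:55-11:00, 12:40-14:10, 15:10-16:50.
Vanya ∩ Oona ∩ Freya: 09:55-11:00, 13:40-14:10, 15:10-16:10.
Vanya ∩ Oona ∩ Freya ∩ Clara: 10:00-11:00, 13:40-14:10, 15:10-16:10.
Summing the common windows: 60 + 30 + 60 = 150 minutes.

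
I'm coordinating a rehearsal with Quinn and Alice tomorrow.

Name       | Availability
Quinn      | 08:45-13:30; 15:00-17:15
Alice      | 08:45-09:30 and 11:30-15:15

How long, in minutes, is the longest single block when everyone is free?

120

Quinn ∩ Alice: 08:45-09:30, 11:30-13:30, 15:00-15:15.
So the common availability across everyone is 08:45-09:30, 11:30-13:30, 15:00-15:15.
The longest is 11:30-13:30 at 120 minutes.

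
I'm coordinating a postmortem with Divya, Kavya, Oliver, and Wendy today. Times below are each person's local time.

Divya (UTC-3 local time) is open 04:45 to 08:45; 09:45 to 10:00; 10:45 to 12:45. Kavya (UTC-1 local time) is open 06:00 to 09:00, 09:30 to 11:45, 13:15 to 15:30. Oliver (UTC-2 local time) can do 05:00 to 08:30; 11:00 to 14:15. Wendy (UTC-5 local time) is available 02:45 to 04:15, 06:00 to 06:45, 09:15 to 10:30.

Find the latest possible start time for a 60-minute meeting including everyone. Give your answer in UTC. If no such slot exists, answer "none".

14:30

Divya in UTC: 07:45-11:45, 12:45-13:00, 13:45-15:45 (add 3h to convert from UTC-3).
Kavya in UTC: 07:00-10:00, 10:30-12:45, 14:15-16:30 (add 1h to convert from UTC-1).
Oliver in UTC: 07:00-10:30, 13:00-16:15 (add 2h to convert from UTC-2).
Wendy in UTC: 07:45-09:15, 11:00-11:45, 14:15-15:30 (add 5h to convert from UTC-5).
Divya ∩ Kavya: 07:45-10:00, 10:30-11:45, 14:15-15:45.
Divya ∩ Kavya ∩ Oliver: 07:45-10:00, 14:15-15:45.
Divya ∩ Kavya ∩ Oliver ∩ Wendy: 07:45-09:15, 14:15-15:30.
The last common window of at least 60 minutes is 14:15-15:30; a 60-minute meeting can start as late as 14:30 and still end by 15:30.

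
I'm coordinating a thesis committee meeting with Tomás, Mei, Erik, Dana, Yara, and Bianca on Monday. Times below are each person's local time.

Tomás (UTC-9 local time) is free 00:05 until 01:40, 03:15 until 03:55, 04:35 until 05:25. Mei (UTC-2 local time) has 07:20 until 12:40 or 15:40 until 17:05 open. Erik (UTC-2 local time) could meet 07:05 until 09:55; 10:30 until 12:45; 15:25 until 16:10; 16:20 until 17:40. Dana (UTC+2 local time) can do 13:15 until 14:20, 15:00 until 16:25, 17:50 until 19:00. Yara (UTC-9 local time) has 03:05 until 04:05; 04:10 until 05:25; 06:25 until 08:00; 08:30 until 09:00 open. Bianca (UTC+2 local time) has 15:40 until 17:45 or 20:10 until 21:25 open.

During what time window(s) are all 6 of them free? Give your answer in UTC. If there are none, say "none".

Tomás in UTC: 09:05-10:40, 12:15-12:55, 13:35-14:25 (add 9h to convert from UTC-9).
Mei in UTC: 09:20-14:40, 17:40-19:05 (add 2h to convert from UTC-2).
Erik in UTC: 09:05-11:55, 12:30-14:45, 17:25-18:10, 18:20-19:40 (add 2h to convert from UTC-2).
Dana in UTC: 11:15-12:20, 13:00-14:25, 15:50-17:00 (subtract 2h to convert from UTC+2).
Yara in UTC: 12:05-13:05, 13:10-14:25, 15:25-17:00, 17:30-18:00 (add 9h to convert from UTC-9).
Bianca in UTC: 13:40-15:45, 18:10-19:25 (subtract 2h to convert from UTC+2).
Tomás ∩ Mei: 09:20-10:40, 12:15-12:55, 13:35-14:25.
Tomás ∩ Mei ∩ Erik: 09:20-10:40, 12:30-12:55, 13:35-14:25.
Tomás ∩ Mei ∩ Erik ∩ Dana: 13:35-14:25.
Tomás ∩ Mei ∩ Erik ∩ Dana ∩ Yara: 13:35-14:25.
Tomás ∩ Mei ∩ Erik ∩ Dana ∩ Yara ∩ Bianca: 13:40-14:25.

13:40-14:25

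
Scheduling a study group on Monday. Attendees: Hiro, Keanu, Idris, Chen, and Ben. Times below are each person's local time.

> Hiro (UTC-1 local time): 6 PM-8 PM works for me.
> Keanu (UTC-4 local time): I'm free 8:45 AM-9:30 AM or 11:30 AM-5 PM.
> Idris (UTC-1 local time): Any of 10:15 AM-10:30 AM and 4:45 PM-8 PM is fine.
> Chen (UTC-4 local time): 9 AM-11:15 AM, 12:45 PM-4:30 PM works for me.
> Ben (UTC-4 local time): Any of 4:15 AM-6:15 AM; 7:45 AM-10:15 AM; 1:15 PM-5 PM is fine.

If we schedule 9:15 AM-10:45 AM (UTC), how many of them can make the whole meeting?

Hiro in UTC: 19:00-21:00 (add 1h to convert from UTC-1).
Keanu in UTC: 12:45-13:30, 15:30-21:00 (add 4h to convert from UTC-4).
Idris in UTC: 11:15-11:30, 17:45-21:00 (add 1h to convert from UTC-1).
Chen in UTC: 13:00-15:15, 16:45-20:30 (add 4h to convert from UTC-4).
Ben in UTC: 08:15-10:15, 11:45-14:15, 17:15-21:00 (add 4h to convert from UTC-4).
nobody can make the full 09:15-10:45 slot — that's 0.

0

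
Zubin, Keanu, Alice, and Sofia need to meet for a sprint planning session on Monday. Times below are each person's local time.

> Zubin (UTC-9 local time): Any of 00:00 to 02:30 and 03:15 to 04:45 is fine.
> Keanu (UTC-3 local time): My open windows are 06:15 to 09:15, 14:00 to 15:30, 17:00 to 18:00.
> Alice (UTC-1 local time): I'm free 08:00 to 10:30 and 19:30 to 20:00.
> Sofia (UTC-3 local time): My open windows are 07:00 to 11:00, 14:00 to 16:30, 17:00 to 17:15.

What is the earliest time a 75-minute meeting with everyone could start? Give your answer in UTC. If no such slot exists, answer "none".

Zubin in UTC: 09:00-11:30, 12:15-13:45 (add 9h to convert from UTC-9).
Keanu in UTC: 09:15-12:15, 17:00-18:30, 20:00-21:00 (add 3h to convert from UTC-3).
Alice in UTC: 09:00-11:30, 20:30-21:00 (add 1h to convert from UTC-1).
Sofia in UTC: 10:00-14:00, 17:00-19:30, 20:00-20:15 (add 3h to convert from UTC-3).
Zubin ∩ Keanu: 09:15-11:30.
Zubin ∩ Keanu ∩ Alice: 09:15-11:30.
Zubin ∩ Keanu ∩ Alice ∩ Sofia: 10:00-11:30.
Those are the intersection windows.
The first common window of at least 75 minutes is 10:00-11:30, so the earliest start is 10:00.

10:00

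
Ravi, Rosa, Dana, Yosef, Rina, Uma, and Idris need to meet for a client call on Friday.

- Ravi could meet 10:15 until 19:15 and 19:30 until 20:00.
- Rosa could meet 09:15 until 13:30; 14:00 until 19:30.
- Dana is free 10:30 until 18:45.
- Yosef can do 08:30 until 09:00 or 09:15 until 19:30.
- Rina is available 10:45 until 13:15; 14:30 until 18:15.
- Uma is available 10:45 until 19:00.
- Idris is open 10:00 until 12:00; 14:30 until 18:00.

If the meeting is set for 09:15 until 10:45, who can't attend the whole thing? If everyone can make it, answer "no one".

Dana, Idris, Ravi, Rina, Uma

Ravi: not fully free for 09:15-10:45. Rosa: free for 09:15-10:45. Dana: not fully free for 09:15-10:45. Yosef: free for 09:15-10:45. Rina: not fully free for 09:15-10:45. Uma: not fully free for 09:15-10:45. Idris: not fully free for 09:15-10:45.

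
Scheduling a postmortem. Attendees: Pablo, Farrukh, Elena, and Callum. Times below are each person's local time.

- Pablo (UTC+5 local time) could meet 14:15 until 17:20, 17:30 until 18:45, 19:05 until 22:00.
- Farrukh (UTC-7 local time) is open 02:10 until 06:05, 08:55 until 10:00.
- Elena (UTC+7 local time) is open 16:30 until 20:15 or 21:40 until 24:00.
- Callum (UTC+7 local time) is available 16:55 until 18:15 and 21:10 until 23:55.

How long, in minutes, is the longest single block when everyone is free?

80

Pablo in UTC: 09:15-12:20, 12:30-13:45, 14:05-17:00 (subtract 5h to convert from UTC+5).
Farrukh in UTC: 09:10-13:05, 15:55-17:00 (add 7h to convert from UTC-7).
Elena in UTC: 09:30-13:15, 14:40-17:00 (subtract 7h to convert from UTC+7).
Callum in UTC: 09:55-11:15, 14:10-16:55 (subtract 7h to convert from UTC+7).
Pablo ∩ Farrukh: 09:15-12:20, 12:30-13:05, 15:55-17:00.
Pablo ∩ Farrukh ∩ Elena: 09:30-12:20, 12:30-13:05, 15:55-17:00.
Pablo ∩ Farrukh ∩ Elena ∩ Callum: 09:55-11:15, 15:55-16:55.
The longest is 09:55-11:15 at 80 minutes.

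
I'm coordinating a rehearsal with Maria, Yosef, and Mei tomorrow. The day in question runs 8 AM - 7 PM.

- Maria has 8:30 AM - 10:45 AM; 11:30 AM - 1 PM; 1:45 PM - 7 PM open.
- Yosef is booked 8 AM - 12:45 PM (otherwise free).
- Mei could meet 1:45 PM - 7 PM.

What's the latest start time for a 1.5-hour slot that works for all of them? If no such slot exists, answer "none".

17:30

Maria free: 08:30-10:45, 11:30-13:00, 13:45-19:00.
Yosef free: 12:45-19:00 (invert busy blocks within the working day).
Mei free: 13:45-19:00.
Maria ∩ Yosef: 12:45-13:00, 13:45-19:00.
Maria ∩ Yosef ∩ Mei: 13:45-19:00.
The last common window of at least 90 minutes is 13:45-19:00; a 90-minute meeting can start as late as 17:30 and still end by 19:00.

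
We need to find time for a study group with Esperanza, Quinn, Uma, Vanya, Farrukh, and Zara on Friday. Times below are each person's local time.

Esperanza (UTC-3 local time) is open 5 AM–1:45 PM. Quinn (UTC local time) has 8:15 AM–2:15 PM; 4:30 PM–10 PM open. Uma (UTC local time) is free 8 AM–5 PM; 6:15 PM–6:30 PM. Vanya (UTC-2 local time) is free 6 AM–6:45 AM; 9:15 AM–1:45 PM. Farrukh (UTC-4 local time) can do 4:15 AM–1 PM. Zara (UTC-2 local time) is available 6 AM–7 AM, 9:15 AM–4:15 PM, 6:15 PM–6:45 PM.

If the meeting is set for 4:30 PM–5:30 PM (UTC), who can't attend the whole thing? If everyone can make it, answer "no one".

Esperanza, Farrukh, Uma, Vanya

Esperanza in UTC: 08:00-16:45 (add 3h to convert from UTC-3).
Quinn in UTC: 08:15-14:15, 16:30-22:00.
Uma in UTC: 08:00-17:00, 18:15-18:30.
Vanya in UTC: 08:00-08:45, 11:15-15:45 (add 2h to convert from UTC-2).
Farrukh in UTC: 08:15-17:00 (add 4h to convert from UTC-4).
Zara in UTC: 08:00-09:00, 11:15-18:15, 20:15-20:45 (add 2h to convert from UTC-2).
Esperanza: not fully free for 16:30-17:30. Quinn: free for 16:30-17:30. Uma: not fully free for 16:30-17:30. Vanya: not fully free for 16:30-17:30. Farrukh: not fully free for 16:30-17:30. Zara: free for 16:30-17:30.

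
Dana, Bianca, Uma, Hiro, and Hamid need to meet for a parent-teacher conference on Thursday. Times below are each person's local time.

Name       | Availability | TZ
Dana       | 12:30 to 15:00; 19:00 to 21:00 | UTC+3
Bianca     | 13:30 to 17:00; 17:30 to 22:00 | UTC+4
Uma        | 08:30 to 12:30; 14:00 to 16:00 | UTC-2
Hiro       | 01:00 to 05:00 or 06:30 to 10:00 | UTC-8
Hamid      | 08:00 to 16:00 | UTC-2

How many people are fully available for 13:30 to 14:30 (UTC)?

Dana in UTC: 09:30-12:00, 16:00-18:00 (subtract 3h to convert from UTC+3).
Bianca in UTC: 09:30-13:00, 13:30-18:00 (subtract 4h to convert from UTC+4).
Uma in UTC: 10:30-14:30, 16:00-18:00 (add 2h to convert from UTC-2).
Hiro in UTC: 09:00-13:00, 14:30-18:00 (add 8h to convert from UTC-8).
Hamid in UTC: 10:00-18:00 (add 2h to convert from UTC-2).
Bianca, Uma, and Hamid can make the full 13:30-14:30 slot — that's 3.

3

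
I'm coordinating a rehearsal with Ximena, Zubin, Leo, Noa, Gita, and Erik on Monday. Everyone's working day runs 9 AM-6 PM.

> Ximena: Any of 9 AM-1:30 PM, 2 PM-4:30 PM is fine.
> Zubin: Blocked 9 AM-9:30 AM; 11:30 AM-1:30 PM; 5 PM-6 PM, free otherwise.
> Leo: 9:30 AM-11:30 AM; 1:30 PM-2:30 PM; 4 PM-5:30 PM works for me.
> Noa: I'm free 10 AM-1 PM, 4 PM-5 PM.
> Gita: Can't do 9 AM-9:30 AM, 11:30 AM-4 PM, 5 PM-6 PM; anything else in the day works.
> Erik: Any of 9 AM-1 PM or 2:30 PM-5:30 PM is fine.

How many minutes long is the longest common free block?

Ximena free: 09:00-13:30, 14:00-16:30.
Zubin free: 09:30-11:30, 13:30-17:00 (invert busy blocks within the working day).
Leo free: 09:30-11:30, 13:30-14:30, 16:00-17:30.
Noa free: 10:00-13:00, 16:00-17:00.
Gita free: 09:30-11:30, 16:00-17:00 (invert busy blocks within the working day).
Erik free: 09:00-13:00, 14:30-17:30.
Ximena ∩ Zubin: 09:30-11:30, 14:00-16:30.
Ximena ∩ Zubin ∩ Leo: 09:30-11:30, 14:00-14:30, 16:00-16:30.
Ximena ∩ Zubin ∩ Leo ∩ Noa: 10:00-11:30, 16:00-16:30.
Ximena ∩ Zubin ∩ Leo ∩ Noa ∩ Gita: 10:00-11:30, 16:00-16:30.
Ximena ∩ Zubin ∩ Leo ∩ Noa ∩ Gita ∩ Erik: 10:00-11:30, 16:00-16:30.
Those are the intersection windows.
The longest is 10:00-11:30 at 90 minutes.

90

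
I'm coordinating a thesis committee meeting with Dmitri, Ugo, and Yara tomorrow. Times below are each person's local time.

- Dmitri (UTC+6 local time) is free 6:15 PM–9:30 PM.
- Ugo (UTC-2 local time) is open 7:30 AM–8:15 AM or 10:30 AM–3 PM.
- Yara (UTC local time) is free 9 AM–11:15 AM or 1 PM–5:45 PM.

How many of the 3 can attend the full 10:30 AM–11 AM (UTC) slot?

Dmitri in UTC: 12:15-15:30 (subtract 6h to convert from UTC+6).
Ugo in UTC: 09:30-10:15, 12:30-17:00 (add 2h to convert from UTC-2).
Yara in UTC: 09:00-11:15, 13:00-17:45.
Yara can make the full 10:30-11:00 slot — that's 1.

1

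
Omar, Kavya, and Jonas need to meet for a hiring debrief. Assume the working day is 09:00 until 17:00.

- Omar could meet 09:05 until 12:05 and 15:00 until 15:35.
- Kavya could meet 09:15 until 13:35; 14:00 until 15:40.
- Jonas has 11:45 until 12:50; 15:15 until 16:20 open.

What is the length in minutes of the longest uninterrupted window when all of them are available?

Omar ∩ Kavya: 09:15-12:05, 15:00-15:35.
Omar ∩ Kavya ∩ Jonas: 11:45-12:05, 15:15-15:35.
The longest is 11:45-12:05 at 20 minutes.

20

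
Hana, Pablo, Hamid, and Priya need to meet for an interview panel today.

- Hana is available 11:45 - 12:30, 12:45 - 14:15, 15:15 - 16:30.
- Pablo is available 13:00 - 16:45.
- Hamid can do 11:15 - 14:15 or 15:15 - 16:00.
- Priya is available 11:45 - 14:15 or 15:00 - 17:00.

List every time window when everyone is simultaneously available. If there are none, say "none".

13:00-14:15, 15:15-16:00

Hana ∩ Pablo: 13:00-14:15, 15:15-16:30.
Hana ∩ Pablo ∩ Hamid: 13:00-14:15, 15:15-16:00.
Hana ∩ Pablo ∩ Hamid ∩ Priya: 13:00-14:15, 15:15-16:00.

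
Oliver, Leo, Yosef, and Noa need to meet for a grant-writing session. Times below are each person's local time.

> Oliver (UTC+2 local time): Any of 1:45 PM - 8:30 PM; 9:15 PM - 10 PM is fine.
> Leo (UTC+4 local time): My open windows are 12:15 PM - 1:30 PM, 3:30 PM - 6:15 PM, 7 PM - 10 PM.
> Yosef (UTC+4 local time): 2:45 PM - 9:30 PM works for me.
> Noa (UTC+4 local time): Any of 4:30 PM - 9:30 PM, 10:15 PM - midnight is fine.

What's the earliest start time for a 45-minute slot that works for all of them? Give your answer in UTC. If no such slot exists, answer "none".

12:30

Oliver in UTC: 11:45-18:30, 19:15-20:00 (subtract 2h to convert from UTC+2).
Leo in UTC: 08:15-09:30, 11:30-14:15, 15:00-18:00 (subtract 4h to convert from UTC+4).
Yosef in UTC: 10:45-17:30 (subtract 4h to convert from UTC+4).
Noa in UTC: 12:30-17:30, 18:15-20:00 (subtract 4h to convert from UTC+4).
Oliver ∩ Leo: 11:45-14:15, 15:00-18:00.
Oliver ∩ Leo ∩ Yosef: 11:45-14:15, 15:00-17:30.
Oliver ∩ Leo ∩ Yosef ∩ Noa: 12:30-14:15, 15:00-17:30.
Those are the intersection windows.
The first common window of at least 45 minutes is 12:30-14:15, so the earliest start is 12:30.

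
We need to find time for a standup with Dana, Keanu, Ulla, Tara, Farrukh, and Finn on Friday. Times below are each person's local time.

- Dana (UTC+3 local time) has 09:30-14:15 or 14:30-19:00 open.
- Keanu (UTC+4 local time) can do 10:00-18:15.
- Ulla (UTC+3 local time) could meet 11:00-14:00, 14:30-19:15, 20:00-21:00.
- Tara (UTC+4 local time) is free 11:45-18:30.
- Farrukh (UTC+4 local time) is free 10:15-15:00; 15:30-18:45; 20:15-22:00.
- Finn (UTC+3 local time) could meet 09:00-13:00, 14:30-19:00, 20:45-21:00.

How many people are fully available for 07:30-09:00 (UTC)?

4

Dana in UTC: 06:30-11:15, 11:30-16:00 (subtract 3h to convert from UTC+3).
Keanu in UTC: 06:00-14:15 (subtract 4h to convert from UTC+4).
Ulla in UTC: 08:00-11:00, 11:30-16:15, 17:00-18:00 (subtract 3h to convert from UTC+3).
Tara in UTC: 07:45-14:30 (subtract 4h to convert from UTC+4).
Farrukh in UTC: 06:15-11:00, 11:30-14:45, 16:15-18:00 (subtract 4h to convert from UTC+4).
Finn in UTC: 06:00-10:00, 11:30-16:00, 17:45-18:00 (subtract 3h to convert from UTC+3).
Dana, Keanu, Farrukh, and Finn can make the full 07:30-09:00 slot — that's 4.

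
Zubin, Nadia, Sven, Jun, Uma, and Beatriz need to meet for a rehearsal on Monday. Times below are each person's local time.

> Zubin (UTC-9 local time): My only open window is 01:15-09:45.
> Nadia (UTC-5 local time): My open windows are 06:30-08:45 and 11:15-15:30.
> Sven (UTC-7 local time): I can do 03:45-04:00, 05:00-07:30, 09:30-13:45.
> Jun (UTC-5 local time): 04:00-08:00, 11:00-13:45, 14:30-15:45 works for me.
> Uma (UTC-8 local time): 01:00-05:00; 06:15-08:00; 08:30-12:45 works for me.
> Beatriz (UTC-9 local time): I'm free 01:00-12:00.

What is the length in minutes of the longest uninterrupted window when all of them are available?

135

Zubin in UTC: 10:15-18:45 (add 9h to convert from UTC-9).
Nadia in UTC: 11:30-13:45, 16:15-20:30 (add 5h to convert from UTC-5).
Sven in UTC: 10:45-11:00, 12:00-14:30, 16:30-20:45 (add 7h to convert from UTC-7).
Jun in UTC: 09:00-13:00, 16:00-18:45, 19:30-20:45 (add 5h to convert from UTC-5).
Uma in UTC: 09:00-13:00, 14:15-16:00, 16:30-20:45 (add 8h to convert from UTC-8).
Beatriz in UTC: 10:00-21:00 (add 9h to convert from UTC-9).
Zubin ∩ Nadia: 11:30-13:45, 16:15-18:45.
Zubin ∩ Nadia ∩ Sven: 12:00-13:45, 16:30-18:45.
Zubin ∩ Nadia ∩ Sven ∩ Jun: 12:00-13:00, 16:30-18:45.
Zubin ∩ Nadia ∩ Sven ∩ Jun ∩ Uma: 12:00-13:00, 16:30-18:45.
Zubin ∩ Nadia ∩ Sven ∩ Jun ∩ Uma ∩ Beatriz: 12:00-13:00, 16:30-18:45.
The longest is 16:30-18:45 at 135 minutes.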